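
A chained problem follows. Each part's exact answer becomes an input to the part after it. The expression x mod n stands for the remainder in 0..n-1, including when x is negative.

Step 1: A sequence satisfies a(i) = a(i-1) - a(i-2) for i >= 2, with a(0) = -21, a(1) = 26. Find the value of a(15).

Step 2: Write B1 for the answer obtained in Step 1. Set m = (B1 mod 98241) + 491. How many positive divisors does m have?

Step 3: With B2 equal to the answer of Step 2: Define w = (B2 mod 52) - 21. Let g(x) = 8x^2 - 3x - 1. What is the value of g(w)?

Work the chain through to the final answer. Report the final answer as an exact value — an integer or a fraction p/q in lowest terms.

Step 1: a(2) = 1*(26) - 1*(-21) = 47; iterating: a(2)=47, a(3)=21, a(4)=-26, a(5)=-47, a(6)=-21, a(7)=26, a(8)=47, a(9)=21, a(10)=-26, a(11)=-47, a(12)=-21, a(13)=26, a(14)=47, a(15)=21; answer 21
Step 2: B1 = 21; m = 512; 512 = 2^9; number of divisors = (9+1) = 10; answer 10
Step 3: B2 = 10; w = -11; 8*(-11)^2 - 3*(-11)^1 - 1 = (968) + (33) + (-1) = 1000; answer 1000

1000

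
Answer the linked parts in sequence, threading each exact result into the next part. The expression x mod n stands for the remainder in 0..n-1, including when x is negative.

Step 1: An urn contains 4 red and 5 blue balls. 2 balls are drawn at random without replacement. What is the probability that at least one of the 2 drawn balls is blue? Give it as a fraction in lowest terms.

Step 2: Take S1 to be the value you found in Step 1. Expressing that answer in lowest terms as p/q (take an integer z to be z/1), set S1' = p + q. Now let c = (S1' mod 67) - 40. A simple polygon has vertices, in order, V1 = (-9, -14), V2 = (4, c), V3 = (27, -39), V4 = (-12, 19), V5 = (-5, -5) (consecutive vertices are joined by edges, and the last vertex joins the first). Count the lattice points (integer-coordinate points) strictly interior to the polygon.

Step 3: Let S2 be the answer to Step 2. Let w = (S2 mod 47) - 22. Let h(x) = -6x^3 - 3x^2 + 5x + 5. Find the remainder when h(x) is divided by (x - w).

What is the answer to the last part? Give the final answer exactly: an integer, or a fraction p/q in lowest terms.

125

Step 1: total draws C(9,2) = 36; complement C(4,2) = 6; favorable 36 - 6 = 30; P = 5/6; answer 5/6
Step 2: S1 = 5/6; threaded value p + q = 11; c = -29; cross terms: (-9*-29 - 4*-14)=317, (4*-39 - 27*-29)=627, (27*19 - -12*-39)=45, (-12*-5 - -5*19)=155, (-5*-14 - -9*-5)=25; twice the area = |1169| = 1169; area = 1169/2; boundary points = 1 + 1 + 1 + 1 + 1 = 5; strictly interior points = area - boundary/2 + 1 = 583; answer 583
Step 3: S2 = 583; w = -3; remainder = value at the root: -6*(-3)^3 - 3*(-3)^2 + 5*(-3)^1 + 5 = (162) + (-27) + (-15) + (5) = 125; answer 125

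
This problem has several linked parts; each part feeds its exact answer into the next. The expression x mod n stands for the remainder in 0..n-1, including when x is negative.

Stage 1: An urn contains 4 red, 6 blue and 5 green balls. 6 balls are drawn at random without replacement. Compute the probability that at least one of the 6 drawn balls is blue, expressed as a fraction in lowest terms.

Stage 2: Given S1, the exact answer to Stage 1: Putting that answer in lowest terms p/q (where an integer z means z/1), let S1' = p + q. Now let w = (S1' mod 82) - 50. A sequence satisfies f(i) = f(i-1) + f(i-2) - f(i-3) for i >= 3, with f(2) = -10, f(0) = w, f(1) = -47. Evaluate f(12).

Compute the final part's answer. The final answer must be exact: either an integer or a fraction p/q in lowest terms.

70

Stage 1: total draws C(15,6) = 5005; complement C(9,6) = 84; favorable 5005 - 84 = 4921; P = 703/715; answer 703/715
Stage 2: S1 = 703/715; threaded value p + q = 1418; w = -26; f(3) = 1*(-10) + 1*(-47) - 1*(-26) = -31; iterating: f(3)=-31, f(4)=6, f(5)=-15, f(6)=22, f(7)=1, f(8)=38, f(9)=17, f(10)=54, f(11)=33, f(12)=70; answer 70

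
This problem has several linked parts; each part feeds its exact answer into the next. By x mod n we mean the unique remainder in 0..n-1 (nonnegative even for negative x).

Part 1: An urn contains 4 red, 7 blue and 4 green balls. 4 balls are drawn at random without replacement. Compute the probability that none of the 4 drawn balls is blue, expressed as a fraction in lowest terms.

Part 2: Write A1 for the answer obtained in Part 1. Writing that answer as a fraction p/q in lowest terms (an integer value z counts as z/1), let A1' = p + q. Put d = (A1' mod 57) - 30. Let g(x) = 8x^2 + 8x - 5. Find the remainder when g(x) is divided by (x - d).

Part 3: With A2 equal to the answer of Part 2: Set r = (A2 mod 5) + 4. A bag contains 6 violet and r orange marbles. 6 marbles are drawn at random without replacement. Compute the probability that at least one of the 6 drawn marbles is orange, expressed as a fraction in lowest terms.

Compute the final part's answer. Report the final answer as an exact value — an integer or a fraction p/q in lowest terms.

461/462

Part 1: total draws C(15,4) = 1365; favorable C(8,4) = 70; P = 2/39; answer 2/39
Part 2: A1 = 2/39; threaded value p + q = 41; d = 11; remainder = value at the root: 8*(11)^2 + 8*(11)^1 - 5 = (968) + (88) + (-5) = 1051; answer 1051
Part 3: A2 = 1051; r = 5; total draws C(11,6) = 462; complement C(6,6) = 1; favorable 462 - 1 = 461; P = 461/462; answer 461/462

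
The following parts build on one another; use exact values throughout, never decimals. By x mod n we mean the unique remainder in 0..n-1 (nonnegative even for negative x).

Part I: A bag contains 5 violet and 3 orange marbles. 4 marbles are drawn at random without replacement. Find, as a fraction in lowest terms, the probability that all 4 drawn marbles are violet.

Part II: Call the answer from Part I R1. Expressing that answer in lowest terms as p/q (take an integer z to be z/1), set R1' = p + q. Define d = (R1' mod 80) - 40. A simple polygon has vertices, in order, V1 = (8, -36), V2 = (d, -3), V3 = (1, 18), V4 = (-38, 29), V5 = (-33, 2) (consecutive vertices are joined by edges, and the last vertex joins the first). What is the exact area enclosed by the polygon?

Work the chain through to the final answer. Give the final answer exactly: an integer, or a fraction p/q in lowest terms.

Part I: total draws C(8,4) = 70; favorable C(5,4) = 5; P = 1/14; answer 1/14
Part II: R1 = 1/14; threaded value p + q = 15; d = -25; cross terms: (8*-3 - -25*-36)=-924, (-25*18 - 1*-3)=-447, (1*29 - -38*18)=713, (-38*2 - -33*29)=881, (-33*-36 - 8*2)=1172; twice the area = |1395| = 1395; area = 1395/2; answer 1395/2

1395/2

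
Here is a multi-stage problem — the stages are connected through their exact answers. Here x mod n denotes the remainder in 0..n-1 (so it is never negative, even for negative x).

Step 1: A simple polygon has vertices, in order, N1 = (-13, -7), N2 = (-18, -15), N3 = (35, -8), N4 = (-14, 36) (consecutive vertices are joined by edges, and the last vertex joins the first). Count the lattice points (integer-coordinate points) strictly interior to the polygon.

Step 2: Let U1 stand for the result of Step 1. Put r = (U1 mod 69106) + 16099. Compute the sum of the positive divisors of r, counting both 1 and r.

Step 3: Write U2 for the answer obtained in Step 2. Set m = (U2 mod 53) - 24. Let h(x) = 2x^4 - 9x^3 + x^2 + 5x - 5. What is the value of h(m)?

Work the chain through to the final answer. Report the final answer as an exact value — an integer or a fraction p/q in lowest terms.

1794

Step 1: cross terms: (-13*-15 - -18*-7)=69, (-18*-8 - 35*-15)=669, (35*36 - -14*-8)=1148, (-14*-7 - -13*36)=566; twice the area = |2452| = 2452; area = 1226; boundary points = 1 + 1 + 1 + 1 = 4; strictly interior points = area - boundary/2 + 1 = 1225; answer 1225
Step 2: U1 = 1225; r = 17324; 17324 = 2^2 * 61 * 71; sigma = (1 + 2 + 4) * (1 + 61) * (1 + 71) = 7 * 62 * 72 = 31248; answer 31248
Step 3: U2 = 31248; m = 7; 2*(7)^4 - 9*(7)^3 + 1*(7)^2 + 5*(7)^1 - 5 = (4802) + (-3087) + (49) + (35) + (-5) = 1794; answer 1794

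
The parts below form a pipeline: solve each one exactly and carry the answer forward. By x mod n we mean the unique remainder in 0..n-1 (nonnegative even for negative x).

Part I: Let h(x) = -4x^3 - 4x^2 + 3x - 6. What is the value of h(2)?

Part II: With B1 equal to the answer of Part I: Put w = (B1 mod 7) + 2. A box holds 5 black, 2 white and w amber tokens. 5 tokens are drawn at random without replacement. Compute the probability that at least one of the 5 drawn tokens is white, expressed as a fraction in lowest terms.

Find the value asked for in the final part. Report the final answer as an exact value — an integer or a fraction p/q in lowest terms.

Part I: -4*(2)^3 - 4*(2)^2 + 3*(2)^1 - 6 = (-32) + (-16) + (6) + (-6) = -48; answer -48
Part II: B1 = -48; w = 3; total draws C(10,5) = 252; complement C(8,5) = 56; favorable 252 - 56 = 196; P = 7/9; answer 7/9

7/9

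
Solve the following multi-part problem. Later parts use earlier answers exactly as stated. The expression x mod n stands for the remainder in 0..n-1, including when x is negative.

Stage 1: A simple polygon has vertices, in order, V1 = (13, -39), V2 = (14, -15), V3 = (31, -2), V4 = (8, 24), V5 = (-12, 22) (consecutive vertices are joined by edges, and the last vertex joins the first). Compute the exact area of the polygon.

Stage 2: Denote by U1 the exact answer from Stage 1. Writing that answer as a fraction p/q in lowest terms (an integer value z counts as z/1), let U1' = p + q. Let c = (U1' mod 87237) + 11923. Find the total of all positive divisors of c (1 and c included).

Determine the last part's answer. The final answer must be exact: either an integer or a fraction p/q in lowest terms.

Stage 1: cross terms: (13*-15 - 14*-39)=351, (14*-2 - 31*-15)=437, (31*24 - 8*-2)=760, (8*22 - -12*24)=464, (-12*-39 - 13*22)=182; twice the area = |2194| = 2194; area = 1097; answer 1097
Stage 2: U1 = 1097; threaded value p + q = 1098; c = 13021; 13021 = 29 * 449; sigma = (1 + 29) * (1 + 449) = 30 * 450 = 13500; answer 13500

13500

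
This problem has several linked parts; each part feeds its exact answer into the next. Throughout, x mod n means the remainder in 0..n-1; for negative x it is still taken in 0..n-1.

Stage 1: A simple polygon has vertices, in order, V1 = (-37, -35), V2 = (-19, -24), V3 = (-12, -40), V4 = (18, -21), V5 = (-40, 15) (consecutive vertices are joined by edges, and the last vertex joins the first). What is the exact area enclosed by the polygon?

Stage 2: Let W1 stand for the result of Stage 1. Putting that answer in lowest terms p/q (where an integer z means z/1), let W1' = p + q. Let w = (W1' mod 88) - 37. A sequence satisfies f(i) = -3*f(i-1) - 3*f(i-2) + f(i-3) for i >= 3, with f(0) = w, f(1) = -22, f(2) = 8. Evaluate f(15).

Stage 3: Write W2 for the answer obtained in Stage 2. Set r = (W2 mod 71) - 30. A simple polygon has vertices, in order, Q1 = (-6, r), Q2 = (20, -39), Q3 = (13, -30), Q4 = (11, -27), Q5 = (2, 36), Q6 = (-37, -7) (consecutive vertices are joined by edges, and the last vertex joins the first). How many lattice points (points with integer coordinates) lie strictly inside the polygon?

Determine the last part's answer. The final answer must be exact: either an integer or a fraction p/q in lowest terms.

Stage 1: cross terms: (-37*-24 - -19*-35)=223, (-19*-40 - -12*-24)=472, (-12*-21 - 18*-40)=972, (18*15 - -40*-21)=-570, (-40*-35 - -37*15)=1955; twice the area = |3052| = 3052; area = 1526; answer 1526
Stage 2: W1 = 1526; threaded value p + q = 1527; w = -6; f(3) = -3*(8) - 3*(-22) + 1*(-6) = 36; iterating: f(3)=36, f(4)=-154, f(5)=362, f(6)=-588, f(7)=524, f(8)=554, f(9)=-3822, f(10)=10328, f(11)=-18964, f(12)=22086, f(13)=962, f(14)=-88108, f(15)=283524; answer 283524
Stage 3: W2 = 283524; r = -9; cross terms: (-6*-39 - 20*-9)=414, (20*-30 - 13*-39)=-93, (13*-27 - 11*-30)=-21, (11*36 - 2*-27)=450, (2*-7 - -37*36)=1318, (-37*-9 - -6*-7)=291; twice the area = |2359| = 2359; area = 2359/2; boundary points = 2 + 1 + 1 + 9 + 1 + 1 = 15; strictly interior points = area - boundary/2 + 1 = 1173; answer 1173

1173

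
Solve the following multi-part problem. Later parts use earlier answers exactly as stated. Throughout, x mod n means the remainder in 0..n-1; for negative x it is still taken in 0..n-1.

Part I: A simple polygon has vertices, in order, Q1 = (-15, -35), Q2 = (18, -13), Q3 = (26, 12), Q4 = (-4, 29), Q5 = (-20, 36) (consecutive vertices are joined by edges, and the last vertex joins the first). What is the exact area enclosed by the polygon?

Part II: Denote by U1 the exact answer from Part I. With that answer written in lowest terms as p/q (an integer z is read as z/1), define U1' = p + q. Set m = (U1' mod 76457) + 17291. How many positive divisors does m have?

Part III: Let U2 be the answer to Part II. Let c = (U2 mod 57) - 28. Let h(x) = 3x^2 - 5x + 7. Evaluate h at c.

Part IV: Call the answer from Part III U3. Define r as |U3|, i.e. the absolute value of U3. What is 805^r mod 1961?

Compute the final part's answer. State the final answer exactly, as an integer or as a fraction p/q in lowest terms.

Part I: cross terms: (-15*-13 - 18*-35)=825, (18*12 - 26*-13)=554, (26*29 - -4*12)=802, (-4*36 - -20*29)=436, (-20*-35 - -15*36)=1240; twice the area = |3857| = 3857; area = 3857/2; answer 3857/2
Part II: U1 = 3857/2; threaded value p + q = 3859; m = 21150; 21150 = 2 * 3^2 * 5^2 * 47; number of divisors = (1+1) * (2+1) * (2+1) * (1+1) = 36; answer 36
Part III: U2 = 36; c = 8; 3*(8)^2 - 5*(8)^1 + 7 = (192) + (-40) + (7) = 159; answer 159
Part IV: U3 = 159; r = 159; squarings mod 1961: 805^1=805, 805^2=895, 805^4=937, 805^8=1402, 805^16=682, 805^32=367, 805^64=1341, 805^128=44; 805^159 = 805^1 * 805^2 * 805^4 * 805^8 * 805^16 * 805^128 = 841 (mod 1961); answer 841

841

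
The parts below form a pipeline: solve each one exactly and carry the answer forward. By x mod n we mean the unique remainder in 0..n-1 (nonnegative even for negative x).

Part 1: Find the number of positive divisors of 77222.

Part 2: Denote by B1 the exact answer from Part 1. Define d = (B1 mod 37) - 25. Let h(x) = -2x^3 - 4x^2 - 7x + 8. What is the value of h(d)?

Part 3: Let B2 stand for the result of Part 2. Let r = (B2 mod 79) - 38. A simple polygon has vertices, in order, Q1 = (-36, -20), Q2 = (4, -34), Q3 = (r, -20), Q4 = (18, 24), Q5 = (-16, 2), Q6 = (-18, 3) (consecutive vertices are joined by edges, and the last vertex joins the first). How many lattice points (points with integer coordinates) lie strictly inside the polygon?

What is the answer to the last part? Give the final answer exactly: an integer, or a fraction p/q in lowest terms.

325

Part 1: 77222 = 2 * 38611; number of divisors = (1+1) * (1+1) = 4; answer 4
Part 2: B1 = 4; d = -21; -2*(-21)^3 - 4*(-21)^2 - 7*(-21)^1 + 8 = (18522) + (-1764) + (147) + (8) = 16913; answer 16913
Part 3: B2 = 16913; r = -31; cross terms: (-36*-34 - 4*-20)=1304, (4*-20 - -31*-34)=-1134, (-31*24 - 18*-20)=-384, (18*2 - -16*24)=420, (-16*3 - -18*2)=-12, (-18*-20 - -36*3)=468; twice the area = |662| = 662; area = 331; boundary points = 2 + 7 + 1 + 2 + 1 + 1 = 14; strictly interior points = area - boundary/2 + 1 = 325; answer 325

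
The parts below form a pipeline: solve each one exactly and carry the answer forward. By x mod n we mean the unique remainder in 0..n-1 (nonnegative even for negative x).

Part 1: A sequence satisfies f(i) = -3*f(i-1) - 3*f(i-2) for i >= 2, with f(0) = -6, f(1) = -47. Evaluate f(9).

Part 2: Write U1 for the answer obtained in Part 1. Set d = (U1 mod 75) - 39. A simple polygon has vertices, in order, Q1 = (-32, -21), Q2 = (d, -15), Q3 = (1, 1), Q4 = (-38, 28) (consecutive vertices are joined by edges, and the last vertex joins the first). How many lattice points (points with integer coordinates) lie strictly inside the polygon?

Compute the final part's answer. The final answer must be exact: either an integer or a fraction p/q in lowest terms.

Part 1: f(2) = -3*(-47) - 3*(-6) = 159; iterating: f(2)=159, f(3)=-336, f(4)=531, f(5)=-585, f(6)=162, f(7)=1269, f(8)=-4293, f(9)=9072; answer 9072
Part 2: U1 = 9072; d = 33; cross terms: (-32*-15 - 33*-21)=1173, (33*1 - 1*-15)=48, (1*28 - -38*1)=66, (-38*-21 - -32*28)=1694; twice the area = |2981| = 2981; area = 2981/2; boundary points = 1 + 16 + 3 + 1 = 21; strictly interior points = area - boundary/2 + 1 = 1481; answer 1481

1481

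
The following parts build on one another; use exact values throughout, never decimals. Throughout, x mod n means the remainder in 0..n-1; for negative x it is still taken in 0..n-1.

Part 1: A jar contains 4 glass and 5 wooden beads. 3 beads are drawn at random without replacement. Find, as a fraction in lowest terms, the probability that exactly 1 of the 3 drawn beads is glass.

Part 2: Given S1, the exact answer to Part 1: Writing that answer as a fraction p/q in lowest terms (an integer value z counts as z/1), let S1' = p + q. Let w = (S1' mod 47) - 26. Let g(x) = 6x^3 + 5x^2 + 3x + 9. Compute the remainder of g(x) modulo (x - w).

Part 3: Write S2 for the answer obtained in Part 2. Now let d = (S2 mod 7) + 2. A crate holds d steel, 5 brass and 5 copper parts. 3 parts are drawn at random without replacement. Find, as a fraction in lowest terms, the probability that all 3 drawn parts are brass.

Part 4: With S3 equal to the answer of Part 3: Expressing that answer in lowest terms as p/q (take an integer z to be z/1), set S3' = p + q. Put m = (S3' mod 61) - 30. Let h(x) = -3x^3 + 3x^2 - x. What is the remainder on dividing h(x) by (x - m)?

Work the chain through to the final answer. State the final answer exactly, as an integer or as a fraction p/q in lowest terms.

Part 1: total draws C(9,3) = 84; favorable C(4,1)*C(5,2) = 40; P = 10/21; answer 10/21
Part 2: S1 = 10/21; threaded value p + q = 31; w = 5; remainder = value at the root: 6*(5)^3 + 5*(5)^2 + 3*(5)^1 + 9 = (750) + (125) + (15) + (9) = 899; answer 899
Part 3: S2 = 899; d = 5; total draws C(15,3) = 455; favorable C(5,3) = 10; P = 2/91; answer 2/91
Part 4: S3 = 2/91; threaded value p + q = 93; m = 2; remainder = value at the root: -3*(2)^3 + 3*(2)^2 - 1*(2)^1 = (-24) + (12) + (-2) = -14; answer -14

-14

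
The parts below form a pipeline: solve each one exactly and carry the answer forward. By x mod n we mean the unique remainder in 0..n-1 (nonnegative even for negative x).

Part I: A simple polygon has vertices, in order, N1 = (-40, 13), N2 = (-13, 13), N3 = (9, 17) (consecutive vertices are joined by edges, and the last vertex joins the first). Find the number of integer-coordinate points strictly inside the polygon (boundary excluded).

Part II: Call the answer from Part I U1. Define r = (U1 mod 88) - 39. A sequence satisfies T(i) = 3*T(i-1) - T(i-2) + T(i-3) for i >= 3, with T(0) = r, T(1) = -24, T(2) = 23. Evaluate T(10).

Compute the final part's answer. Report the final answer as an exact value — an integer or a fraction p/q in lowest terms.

103715

Part I: cross terms: (-40*13 - -13*13)=-351, (-13*17 - 9*13)=-338, (9*13 - -40*17)=797; twice the area = |108| = 108; area = 54; boundary points = 27 + 2 + 1 = 30; strictly interior points = area - boundary/2 + 1 = 40; answer 40
Part II: U1 = 40; r = 1; T(3) = 3*(23) - 1*(-24) + 1*(1) = 94; iterating: T(3)=94, T(4)=235, T(5)=634, T(6)=1761, T(7)=4884, T(8)=13525, T(9)=37452, T(10)=103715; answer 103715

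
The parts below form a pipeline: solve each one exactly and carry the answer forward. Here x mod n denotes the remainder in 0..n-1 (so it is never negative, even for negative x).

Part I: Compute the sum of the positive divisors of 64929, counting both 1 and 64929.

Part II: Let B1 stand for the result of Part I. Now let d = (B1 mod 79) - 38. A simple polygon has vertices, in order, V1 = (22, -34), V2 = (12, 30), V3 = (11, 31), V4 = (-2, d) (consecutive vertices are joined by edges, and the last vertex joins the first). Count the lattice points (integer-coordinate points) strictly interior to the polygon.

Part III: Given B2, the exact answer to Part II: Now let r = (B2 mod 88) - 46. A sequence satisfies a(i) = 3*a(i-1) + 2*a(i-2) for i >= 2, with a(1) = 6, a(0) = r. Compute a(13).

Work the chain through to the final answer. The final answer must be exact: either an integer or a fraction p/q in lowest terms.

Part I: 64929 = 3 * 23 * 941; sigma = (1 + 3) * (1 + 23) * (1 + 941) = 4 * 24 * 942 = 90432; answer 90432
Part II: B1 = 90432; d = 18; cross terms: (22*30 - 12*-34)=1068, (12*31 - 11*30)=42, (11*18 - -2*31)=260, (-2*-34 - 22*18)=-328; twice the area = |1042| = 1042; area = 521; boundary points = 2 + 1 + 13 + 4 = 20; strictly interior points = area - boundary/2 + 1 = 512; answer 512
Part III: B2 = 512; r = 26; a(2) = 3*(6) + 2*(26) = 70; iterating: a(2)=70, a(3)=222, a(4)=806, a(5)=2862, a(6)=10198, a(7)=36318, a(8)=129350, a(9)=460686, a(10)=1640758, a(11)=5843646, a(12)=20812454, a(13)=74124654; answer 74124654

74124654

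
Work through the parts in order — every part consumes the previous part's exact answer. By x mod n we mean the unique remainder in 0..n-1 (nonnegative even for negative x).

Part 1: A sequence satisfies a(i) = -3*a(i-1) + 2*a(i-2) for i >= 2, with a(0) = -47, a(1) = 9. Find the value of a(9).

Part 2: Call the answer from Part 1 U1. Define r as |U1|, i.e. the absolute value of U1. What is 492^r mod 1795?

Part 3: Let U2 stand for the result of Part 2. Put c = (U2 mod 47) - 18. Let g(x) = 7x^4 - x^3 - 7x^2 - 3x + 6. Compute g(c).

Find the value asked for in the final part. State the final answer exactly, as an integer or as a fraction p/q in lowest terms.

10

Part 1: a(2) = -3*(9) + 2*(-47) = -121; iterating: a(2)=-121, a(3)=381, a(4)=-1385, a(5)=4917, a(6)=-17521, a(7)=62397, a(8)=-222233, a(9)=791493; answer 791493
Part 2: U1 = 791493; r = 791493; squarings mod 1795: 492^1=492, 492^2=1534, 492^4=1706, 492^8=741, 492^16=1606, 492^32=1616, 492^64=1526, 492^128=561, 492^256=596, 492^512=1601, 492^1024=1736, 492^2048=1686, 492^4096=1111, 492^8192=1156, 492^16384=856, 492^32768=376, 492^65536=1366, 492^131072=951, 492^262144=1516, 492^524288=656; 492^791493 = 492^1 * 492^4 * 492^64 * 492^128 * 492^256 * 492^512 * 492^4096 * 492^262144 * 492^524288 = 487 (mod 1795); answer 487
Part 3: U2 = 487; c = -1; 7*(-1)^4 - 1*(-1)^3 - 7*(-1)^2 - 3*(-1)^1 + 6 = (7) + (1) + (-7) + (3) + (6) = 10; answer 10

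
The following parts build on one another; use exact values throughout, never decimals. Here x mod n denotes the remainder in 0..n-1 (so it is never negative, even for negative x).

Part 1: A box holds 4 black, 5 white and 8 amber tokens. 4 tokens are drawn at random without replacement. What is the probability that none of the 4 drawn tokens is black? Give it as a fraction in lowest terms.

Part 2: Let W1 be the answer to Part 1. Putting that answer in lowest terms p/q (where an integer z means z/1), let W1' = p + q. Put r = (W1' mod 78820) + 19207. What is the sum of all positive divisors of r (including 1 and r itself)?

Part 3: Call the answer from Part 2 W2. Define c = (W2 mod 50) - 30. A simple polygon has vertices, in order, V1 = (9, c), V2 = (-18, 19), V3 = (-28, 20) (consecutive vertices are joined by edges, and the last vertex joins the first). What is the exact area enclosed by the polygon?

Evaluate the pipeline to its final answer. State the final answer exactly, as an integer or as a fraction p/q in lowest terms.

Part 1: total draws C(17,4) = 2380; favorable C(13,4) = 715; P = 143/476; answer 143/476
Part 2: W1 = 143/476; threaded value p + q = 619; r = 19826; 19826 = 2 * 23 * 431; sigma = (1 + 2) * (1 + 23) * (1 + 431) = 3 * 24 * 432 = 31104; answer 31104
Part 3: W2 = 31104; c = -26; cross terms: (9*19 - -18*-26)=-297, (-18*20 - -28*19)=172, (-28*-26 - 9*20)=548; twice the area = |423| = 423; area = 423/2; answer 423/2

423/2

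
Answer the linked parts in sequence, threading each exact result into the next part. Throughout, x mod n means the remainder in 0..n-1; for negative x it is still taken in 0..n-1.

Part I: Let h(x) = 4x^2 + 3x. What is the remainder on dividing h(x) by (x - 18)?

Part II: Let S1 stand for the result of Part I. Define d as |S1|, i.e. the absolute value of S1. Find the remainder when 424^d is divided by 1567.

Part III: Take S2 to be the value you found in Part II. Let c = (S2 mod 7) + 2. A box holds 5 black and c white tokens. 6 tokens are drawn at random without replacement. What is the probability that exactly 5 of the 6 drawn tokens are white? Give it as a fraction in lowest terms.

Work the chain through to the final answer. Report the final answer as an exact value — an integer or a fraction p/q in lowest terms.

Part I: remainder = value at the root: 4*(18)^2 + 3*(18)^1 = (1296) + (54) = 1350; answer 1350
Part II: S1 = 1350; d = 1350; squarings mod 1567: 424^1=424, 424^2=1138, 424^4=702, 424^8=766, 424^16=698, 424^32=1434, 424^64=452, 424^128=594, 424^256=261, 424^512=740, 424^1024=717; 424^1350 = 424^2 * 424^4 * 424^64 * 424^256 * 424^1024 = 138 (mod 1567); answer 138
Part III: S2 = 138; c = 7; total draws C(12,6) = 924; favorable C(7,5)*C(5,1) = 105; P = 5/44; answer 5/44

5/44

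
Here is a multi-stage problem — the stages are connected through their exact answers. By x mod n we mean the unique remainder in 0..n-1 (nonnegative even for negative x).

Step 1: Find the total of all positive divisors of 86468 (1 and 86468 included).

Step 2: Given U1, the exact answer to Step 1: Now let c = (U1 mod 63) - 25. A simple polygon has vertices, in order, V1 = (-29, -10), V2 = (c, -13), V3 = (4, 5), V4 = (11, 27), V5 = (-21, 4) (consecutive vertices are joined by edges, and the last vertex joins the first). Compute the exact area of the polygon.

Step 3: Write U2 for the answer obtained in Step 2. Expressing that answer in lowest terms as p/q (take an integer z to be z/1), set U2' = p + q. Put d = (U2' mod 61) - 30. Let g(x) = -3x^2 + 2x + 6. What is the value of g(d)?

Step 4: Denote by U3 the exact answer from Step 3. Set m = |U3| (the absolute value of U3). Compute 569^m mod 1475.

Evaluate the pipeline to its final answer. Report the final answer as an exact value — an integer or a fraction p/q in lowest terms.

Step 1: 86468 = 2^2 * 21617; sigma = (1 + 2 + 4) * (1 + 21617) = 7 * 21618 = 151326; answer 151326
Step 2: U1 = 151326; c = -25; cross terms: (-29*-13 - -25*-10)=127, (-25*5 - 4*-13)=-73, (4*27 - 11*5)=53, (11*4 - -21*27)=611, (-21*-10 - -29*4)=326; twice the area = |1044| = 1044; area = 522; answer 522
Step 3: U2 = 522; threaded value p + q = 523; d = 5; -3*(5)^2 + 2*(5)^1 + 6 = (-75) + (10) + (6) = -59; answer -59
Step 4: U3 = -59; m = 59; squarings mod 1475: 569^1=569, 569^2=736, 569^4=371, 569^8=466, 569^16=331, 569^32=411; 569^59 = 569^1 * 569^2 * 569^8 * 569^16 * 569^32 = 1454 (mod 1475); answer 1454

1454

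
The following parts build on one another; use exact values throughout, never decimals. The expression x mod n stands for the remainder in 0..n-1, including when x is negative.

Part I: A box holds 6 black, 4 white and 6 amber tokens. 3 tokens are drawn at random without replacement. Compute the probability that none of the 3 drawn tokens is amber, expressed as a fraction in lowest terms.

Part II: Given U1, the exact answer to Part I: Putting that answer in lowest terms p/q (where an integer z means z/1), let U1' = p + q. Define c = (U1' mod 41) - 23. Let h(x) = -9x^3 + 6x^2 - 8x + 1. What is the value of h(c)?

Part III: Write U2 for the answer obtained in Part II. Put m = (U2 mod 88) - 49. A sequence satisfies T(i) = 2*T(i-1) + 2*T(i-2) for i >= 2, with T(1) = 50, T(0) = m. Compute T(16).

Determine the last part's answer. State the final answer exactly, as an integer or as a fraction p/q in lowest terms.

Part I: total draws C(16,3) = 560; favorable C(10,3) = 120; P = 3/14; answer 3/14
Part II: U1 = 3/14; threaded value p + q = 17; c = -6; -9*(-6)^3 + 6*(-6)^2 - 8*(-6)^1 + 1 = (1944) + (216) + (48) + (1) = 2209; answer 2209
Part III: U2 = 2209; m = -40; T(2) = 2*(50) + 2*(-40) = 20; iterating: T(2)=20, T(3)=140, T(4)=320, T(5)=920, T(6)=2480, T(7)=6800, T(8)=18560, T(9)=50720, T(10)=138560, T(11)=378560, T(12)=1034240, T(13)=2825600, T(14)=7719680, T(15)=21090560, T(16)=57620480; answer 57620480

57620480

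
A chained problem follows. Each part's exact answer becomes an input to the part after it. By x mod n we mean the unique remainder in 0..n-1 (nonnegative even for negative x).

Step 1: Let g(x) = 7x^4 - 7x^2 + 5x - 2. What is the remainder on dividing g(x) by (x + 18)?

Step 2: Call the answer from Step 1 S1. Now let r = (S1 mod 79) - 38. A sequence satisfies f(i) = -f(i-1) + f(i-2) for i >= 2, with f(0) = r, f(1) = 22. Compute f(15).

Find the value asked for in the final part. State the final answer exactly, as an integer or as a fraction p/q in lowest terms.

3995

Step 1: remainder = value at the root: 7*(-18)^4 - 7*(-18)^2 + 5*(-18)^1 - 2 = (734832) + (-2268) + (-90) + (-2) = 732472; answer 732472
Step 2: S1 = 732472; r = 25; f(2) = -1*(22) + 1*(25) = 3; iterating: f(2)=3, f(3)=19, f(4)=-16, f(5)=35, f(6)=-51, f(7)=86, f(8)=-137, f(9)=223, f(10)=-360, f(11)=583, f(12)=-943, f(13)=1526, f(14)=-2469, f(15)=3995; answer 3995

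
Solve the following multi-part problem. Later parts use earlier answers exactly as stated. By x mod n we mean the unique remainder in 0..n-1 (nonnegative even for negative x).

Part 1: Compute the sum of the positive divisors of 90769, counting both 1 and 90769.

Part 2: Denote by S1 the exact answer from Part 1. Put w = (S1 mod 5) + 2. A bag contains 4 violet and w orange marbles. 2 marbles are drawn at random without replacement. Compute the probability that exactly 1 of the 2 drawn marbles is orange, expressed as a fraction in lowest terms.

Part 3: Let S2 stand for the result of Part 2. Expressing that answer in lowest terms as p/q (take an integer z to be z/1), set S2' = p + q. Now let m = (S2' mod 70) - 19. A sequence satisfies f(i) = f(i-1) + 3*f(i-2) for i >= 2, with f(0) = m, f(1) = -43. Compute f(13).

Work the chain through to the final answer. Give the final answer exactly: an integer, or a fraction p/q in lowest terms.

-537067

Part 1: 90769 = 7 * 12967; sigma = (1 + 7) * (1 + 12967) = 8 * 12968 = 103744; answer 103744
Part 2: S1 = 103744; w = 6; total draws C(10,2) = 45; favorable C(6,1)*C(4,1) = 24; P = 8/15; answer 8/15
Part 3: S2 = 8/15; threaded value p + q = 23; m = 4; f(2) = 1*(-43) + 3*(4) = -31; iterating: f(2)=-31, f(3)=-160, f(4)=-253, f(5)=-733, f(6)=-1492, f(7)=-3691, f(8)=-8167, f(9)=-19240, f(10)=-43741, f(11)=-101461, f(12)=-232684, f(13)=-537067; answer -537067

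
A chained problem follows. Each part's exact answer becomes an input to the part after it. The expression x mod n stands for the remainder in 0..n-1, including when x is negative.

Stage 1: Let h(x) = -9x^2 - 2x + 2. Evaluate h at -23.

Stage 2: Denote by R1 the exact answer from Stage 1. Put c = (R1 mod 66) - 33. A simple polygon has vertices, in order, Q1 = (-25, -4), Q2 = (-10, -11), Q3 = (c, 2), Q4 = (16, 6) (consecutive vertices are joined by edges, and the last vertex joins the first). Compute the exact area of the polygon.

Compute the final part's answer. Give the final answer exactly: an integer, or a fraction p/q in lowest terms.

371/2

Stage 1: -9*(-23)^2 - 2*(-23)^1 + 2 = (-4761) + (46) + (2) = -4713; answer -4713
Stage 2: R1 = -4713; c = 6; cross terms: (-25*-11 - -10*-4)=235, (-10*2 - 6*-11)=46, (6*6 - 16*2)=4, (16*-4 - -25*6)=86; twice the area = |371| = 371; area = 371/2; answer 371/2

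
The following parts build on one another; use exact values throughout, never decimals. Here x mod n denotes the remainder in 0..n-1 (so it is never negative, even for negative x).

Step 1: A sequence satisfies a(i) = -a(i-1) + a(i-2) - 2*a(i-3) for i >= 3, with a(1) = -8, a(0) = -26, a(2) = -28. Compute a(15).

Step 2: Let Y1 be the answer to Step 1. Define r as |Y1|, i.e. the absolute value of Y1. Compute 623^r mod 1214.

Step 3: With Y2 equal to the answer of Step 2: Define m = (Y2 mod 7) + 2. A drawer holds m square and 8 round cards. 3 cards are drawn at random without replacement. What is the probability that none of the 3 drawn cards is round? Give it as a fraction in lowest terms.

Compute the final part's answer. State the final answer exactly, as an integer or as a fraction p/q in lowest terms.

Step 1: a(3) = -1*(-28) + 1*(-8) - 2*(-26) = 72; iterating: a(3)=72, a(4)=-84, a(5)=212, a(6)=-440, a(7)=820, a(8)=-1684, a(9)=3384, a(10)=-6708, a(11)=13460, a(12)=-26936, a(13)=53812, a(14)=-107668, a(15)=215352; answer 215352
Step 2: Y1 = 215352; r = 215352; squarings mod 1214: 623^1=623, 623^2=863, 623^4=587, 623^8=1007, 623^16=359, 623^32=197, 623^64=1175, 623^128=307, 623^256=771, 623^512=795, 623^1024=745, 623^2048=227, 623^4096=541, 623^8192=107, 623^16384=523, 623^32768=379, 623^65536=389, 623^131072=785; 623^215352 = 623^8 * 623^16 * 623^32 * 623^256 * 623^2048 * 623^16384 * 623^65536 * 623^131072 = 515 (mod 1214); answer 515
Step 3: Y2 = 515; m = 6; total draws C(14,3) = 364; favorable C(6,3) = 20; P = 5/91; answer 5/91

5/91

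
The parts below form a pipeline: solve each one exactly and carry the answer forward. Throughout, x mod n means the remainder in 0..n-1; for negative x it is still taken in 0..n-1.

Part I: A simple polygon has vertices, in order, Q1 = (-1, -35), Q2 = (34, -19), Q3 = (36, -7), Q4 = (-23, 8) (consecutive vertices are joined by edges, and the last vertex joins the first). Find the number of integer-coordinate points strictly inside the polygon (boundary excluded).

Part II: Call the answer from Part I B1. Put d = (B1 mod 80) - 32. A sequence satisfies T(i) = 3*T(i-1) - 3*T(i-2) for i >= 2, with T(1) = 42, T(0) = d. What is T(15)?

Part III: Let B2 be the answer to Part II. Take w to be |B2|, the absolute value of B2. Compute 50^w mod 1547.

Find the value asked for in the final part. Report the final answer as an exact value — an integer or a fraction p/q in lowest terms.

Part I: cross terms: (-1*-19 - 34*-35)=1209, (34*-7 - 36*-19)=446, (36*8 - -23*-7)=127, (-23*-35 - -1*8)=813; twice the area = |2595| = 2595; area = 2595/2; boundary points = 1 + 2 + 1 + 1 = 5; strictly interior points = area - boundary/2 + 1 = 1296; answer 1296
Part II: B1 = 1296; d = -16; T(2) = 3*(42) - 3*(-16) = 174; iterating: T(2)=174, T(3)=396, T(4)=666, T(5)=810, T(6)=432, T(7)=-1134, T(8)=-4698, T(9)=-10692, T(10)=-17982, T(11)=-21870, T(12)=-11664, T(13)=30618, T(14)=126846, T(15)=288684; answer 288684
Part III: B2 = 288684; w = 288684; squarings mod 1547: 50^1=50, 50^2=953, 50^4=120, 50^8=477, 50^16=120, 50^32=477, 50^64=120, 50^128=477, 50^256=120, 50^512=477, 50^1024=120, 50^2048=477, 50^4096=120, 50^8192=477, 50^16384=120, 50^32768=477, 50^65536=120, 50^131072=477, 50^262144=120; 50^288684 = 50^4 * 50^8 * 50^32 * 50^128 * 50^256 * 50^512 * 50^1024 * 50^8192 * 50^16384 * 50^262144 = 1 (mod 1547); answer 1

1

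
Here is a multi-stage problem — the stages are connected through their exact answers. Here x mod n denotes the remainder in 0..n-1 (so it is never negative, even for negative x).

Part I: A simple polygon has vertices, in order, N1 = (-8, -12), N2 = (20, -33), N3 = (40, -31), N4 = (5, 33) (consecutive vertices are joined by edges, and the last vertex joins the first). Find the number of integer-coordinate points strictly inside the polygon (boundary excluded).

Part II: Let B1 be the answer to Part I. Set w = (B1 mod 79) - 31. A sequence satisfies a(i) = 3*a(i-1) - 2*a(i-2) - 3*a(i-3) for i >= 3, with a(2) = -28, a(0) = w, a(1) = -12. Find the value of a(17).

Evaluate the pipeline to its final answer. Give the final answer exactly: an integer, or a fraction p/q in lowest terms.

Part I: cross terms: (-8*-33 - 20*-12)=504, (20*-31 - 40*-33)=700, (40*33 - 5*-31)=1475, (5*-12 - -8*33)=204; twice the area = |2883| = 2883; area = 2883/2; boundary points = 7 + 2 + 1 + 1 = 11; strictly interior points = area - boundary/2 + 1 = 1437; answer 1437
Part II: B1 = 1437; w = -16; a(3) = 3*(-28) - 2*(-12) - 3*(-16) = -12; iterating: a(3)=-12, a(4)=56, a(5)=276, a(6)=752, a(7)=1536, a(8)=2276, a(9)=1500, a(10)=-4660, a(11)=-23808, a(12)=-66604, a(13)=-138216, a(14)=-210016, a(15)=-153804, a(16)=373268, a(17)=2057460; answer 2057460

2057460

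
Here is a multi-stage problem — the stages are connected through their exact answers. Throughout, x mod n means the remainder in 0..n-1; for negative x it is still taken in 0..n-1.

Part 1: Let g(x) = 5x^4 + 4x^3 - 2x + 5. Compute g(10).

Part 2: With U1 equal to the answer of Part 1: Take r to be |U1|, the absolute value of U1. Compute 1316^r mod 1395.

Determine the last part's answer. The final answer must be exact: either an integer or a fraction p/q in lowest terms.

Part 1: 5*(10)^4 + 4*(10)^3 - 2*(10)^1 + 5 = (50000) + (4000) + (-20) + (5) = 53985; answer 53985
Part 2: U1 = 53985; r = 53985; squarings mod 1395: 1316^1=1316, 1316^2=661, 1316^4=286, 1316^8=886, 1316^16=1006, 1316^32=661, 1316^64=286, 1316^128=886, 1316^256=1006, 1316^512=661, 1316^1024=286, 1316^2048=886, 1316^4096=1006, 1316^8192=661, 1316^16384=286, 1316^32768=886; 1316^53985 = 1316^1 * 1316^32 * 1316^64 * 1316^128 * 1316^512 * 1316^4096 * 1316^16384 * 1316^32768 = 1241 (mod 1395); answer 1241

1241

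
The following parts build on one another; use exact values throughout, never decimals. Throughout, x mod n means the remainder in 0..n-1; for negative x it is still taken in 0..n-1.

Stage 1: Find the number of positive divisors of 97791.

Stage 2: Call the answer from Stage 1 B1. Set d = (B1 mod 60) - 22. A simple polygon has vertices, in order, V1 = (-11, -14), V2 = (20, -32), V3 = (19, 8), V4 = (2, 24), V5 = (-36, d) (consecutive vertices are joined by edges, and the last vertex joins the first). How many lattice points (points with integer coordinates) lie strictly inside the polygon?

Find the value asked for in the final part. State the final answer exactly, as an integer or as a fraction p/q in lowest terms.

1481

Stage 1: 97791 = 3 * 37 * 881; number of divisors = (1+1) * (1+1) * (1+1) = 8; answer 8
Stage 2: B1 = 8; d = -14; cross terms: (-11*-32 - 20*-14)=632, (20*8 - 19*-32)=768, (19*24 - 2*8)=440, (2*-14 - -36*24)=836, (-36*-14 - -11*-14)=350; twice the area = |3026| = 3026; area = 1513; boundary points = 1 + 1 + 1 + 38 + 25 = 66; strictly interior points = area - boundary/2 + 1 = 1481; answer 1481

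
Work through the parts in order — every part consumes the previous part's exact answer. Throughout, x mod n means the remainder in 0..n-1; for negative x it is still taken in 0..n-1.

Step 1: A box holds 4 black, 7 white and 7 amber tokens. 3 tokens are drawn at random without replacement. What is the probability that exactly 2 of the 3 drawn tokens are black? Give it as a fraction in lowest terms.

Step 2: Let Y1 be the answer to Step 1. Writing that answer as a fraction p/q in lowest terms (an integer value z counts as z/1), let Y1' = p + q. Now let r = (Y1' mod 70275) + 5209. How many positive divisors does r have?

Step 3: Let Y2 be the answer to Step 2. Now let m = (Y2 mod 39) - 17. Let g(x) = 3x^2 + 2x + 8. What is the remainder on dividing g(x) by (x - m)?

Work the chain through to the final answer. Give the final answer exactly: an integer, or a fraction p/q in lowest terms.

Step 1: total draws C(18,3) = 816; favorable C(4,2)*C(14,1) = 84; P = 7/68; answer 7/68
Step 2: Y1 = 7/68; threaded value p + q = 75; r = 5284; 5284 = 2^2 * 1321; number of divisors = (2+1) * (1+1) = 6; answer 6
Step 3: Y2 = 6; m = -11; remainder = value at the root: 3*(-11)^2 + 2*(-11)^1 + 8 = (363) + (-22) + (8) = 349; answer 349

349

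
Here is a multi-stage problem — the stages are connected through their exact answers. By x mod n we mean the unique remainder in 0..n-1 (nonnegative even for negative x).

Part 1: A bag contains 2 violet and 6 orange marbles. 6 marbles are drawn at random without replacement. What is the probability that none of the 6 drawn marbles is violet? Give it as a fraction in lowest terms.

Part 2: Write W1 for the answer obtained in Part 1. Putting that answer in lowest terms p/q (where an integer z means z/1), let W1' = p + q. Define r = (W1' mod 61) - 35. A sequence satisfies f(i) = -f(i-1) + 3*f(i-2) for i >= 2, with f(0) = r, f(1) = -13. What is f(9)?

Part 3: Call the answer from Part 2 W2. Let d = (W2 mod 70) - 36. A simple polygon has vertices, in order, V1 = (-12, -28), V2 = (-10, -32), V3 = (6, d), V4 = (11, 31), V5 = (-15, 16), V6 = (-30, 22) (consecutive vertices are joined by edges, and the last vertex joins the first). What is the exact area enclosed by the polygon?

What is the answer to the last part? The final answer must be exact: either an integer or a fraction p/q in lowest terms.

Part 1: total draws C(8,6) = 28; favorable C(6,6) = 1; P = 1/28; answer 1/28
Part 2: W1 = 1/28; threaded value p + q = 29; r = -6; f(2) = -1*(-13) + 3*(-6) = -5; iterating: f(2)=-5, f(3)=-34, f(4)=19, f(5)=-121, f(6)=178, f(7)=-541, f(8)=1075, f(9)=-2698; answer -2698
Part 3: W2 = -2698; d = -4; cross terms: (-12*-32 - -10*-28)=104, (-10*-4 - 6*-32)=232, (6*31 - 11*-4)=230, (11*16 - -15*31)=641, (-15*22 - -30*16)=150, (-30*-28 - -12*22)=1104; twice the area = |2461| = 2461; area = 2461/2; answer 2461/2

2461/2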